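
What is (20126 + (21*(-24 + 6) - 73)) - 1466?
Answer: 18209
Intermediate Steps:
(20126 + (21*(-24 + 6) - 73)) - 1466 = (20126 + (21*(-18) - 73)) - 1466 = (20126 + (-378 - 73)) - 1466 = (20126 - 451) - 1466 = 19675 - 1466 = 18209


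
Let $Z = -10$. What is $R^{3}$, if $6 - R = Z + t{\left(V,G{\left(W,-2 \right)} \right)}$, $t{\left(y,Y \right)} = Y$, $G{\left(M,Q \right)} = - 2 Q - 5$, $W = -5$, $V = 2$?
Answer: $4913$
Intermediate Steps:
$G{\left(M,Q \right)} = -5 - 2 Q$
$R = 17$ ($R = 6 - \left(-10 - 1\right) = 6 - -11 = 6 + 11 = 17$)
$R^{3} = 17^{3} = 4913$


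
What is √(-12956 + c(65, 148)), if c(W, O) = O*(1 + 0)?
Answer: 2*I*√3202 ≈ 113.17*I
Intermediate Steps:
c(W, O) = O (c(W, O) = O*1 = O)
√(-12956 + c(65, 148)) = √(-12956 + 148) = √(-12808) = 2*I*√3202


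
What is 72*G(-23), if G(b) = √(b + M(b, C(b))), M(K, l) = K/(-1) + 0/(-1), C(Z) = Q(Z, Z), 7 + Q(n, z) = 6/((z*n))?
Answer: 0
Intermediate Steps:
Q(n, z) = -7 + 6/(n*z) (Q(n, z) = -7 + 6/((z*n)) = -7 + 6/((n*z)) = -7 + 6*(1/(n*z)) = -7 + 6/(n*z))
C(Z) = -7 + 6/Z² (C(Z) = -7 + 6/(Z*Z) = -7 + 6/Z²)
M(K, l) = -K (M(K, l) = K*(-1) + 0*(-1) = -K + 0 = -K)
G(b) = 0 (G(b) = √(b - b) = √0 = 0)
72*G(-23) = 72*0 = 0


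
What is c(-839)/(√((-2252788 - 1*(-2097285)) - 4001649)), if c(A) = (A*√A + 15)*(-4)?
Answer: 839*√217990658/259822 + 15*I*√259822/259822 ≈ 47.677 + 0.029427*I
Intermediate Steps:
c(A) = -60 - 4*A^(3/2) (c(A) = (A^(3/2) + 15)*(-4) = (15 + A^(3/2))*(-4) = -60 - 4*A^(3/2))
c(-839)/(√((-2252788 - 1*(-2097285)) - 4001649)) = (-60 - (-3356)*I*√839)/(√((-2252788 - 1*(-2097285)) - 4001649)) = (-60 - (-3356)*I*√839)/(√((-2252788 + 2097285) - 4001649)) = (-60 + 3356*I*√839)/(√(-155503 - 4001649)) = (-60 + 3356*I*√839)/(√(-4157152)) = (-60 + 3356*I*√839)/((4*I*√259822)) = (-60 + 3356*I*√839)*(-I*√259822/1039288) = -I*√259822*(-60 + 3356*I*√839)/1039288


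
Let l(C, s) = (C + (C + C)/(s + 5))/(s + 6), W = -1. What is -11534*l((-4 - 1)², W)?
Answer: -86505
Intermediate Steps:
l(C, s) = (C + 2*C/(5 + s))/(6 + s) (l(C, s) = (C + (2*C)/(5 + s))/(6 + s) = (C + 2*C/(5 + s))/(6 + s))
-11534*l((-4 - 1)², W) = -11534*(-4 - 1)²*(7 - 1)/(30 + (-1)² + 11*(-1)) = -11534*(-5)²*6/(30 + 1 - 11) = -288350*6/20 = -11534*15/2 = -86505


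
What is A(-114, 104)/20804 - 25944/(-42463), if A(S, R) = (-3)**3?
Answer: 538592475/883400252 ≈ 0.60968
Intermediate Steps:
A(S, R) = -27
A(-114, 104)/20804 - 25944/(-42463) = -27/20804 - 25944/(-42463) = -27*1/20804 - 25944*(-1/42463) = -27/20804 + 25944/42463 = 538592475/883400252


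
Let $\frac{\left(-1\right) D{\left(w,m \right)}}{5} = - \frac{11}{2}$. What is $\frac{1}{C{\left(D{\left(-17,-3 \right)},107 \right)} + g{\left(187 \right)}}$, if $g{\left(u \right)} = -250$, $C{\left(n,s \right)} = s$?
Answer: $- \frac{1}{143} \approx -0.006993$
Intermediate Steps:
$D{\left(w,m \right)} = \frac{55}{2}$ ($D{\left(w,m \right)} = - 5 \left(- \frac{11}{2}\right) = - 5 \left(\left(-11\right) \frac{1}{2}\right) = \left(-5\right) \left(- \frac{11}{2}\right) = \frac{55}{2}$)
$\frac{1}{C{\left(D{\left(-17,-3 \right)},107 \right)} + g{\left(187 \right)}} = \frac{1}{107 - 250} = \frac{1}{-143} = - \frac{1}{143}$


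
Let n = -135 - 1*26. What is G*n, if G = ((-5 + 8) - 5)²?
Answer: -644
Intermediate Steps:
G = 4 (G = (3 - 5)² = (-2)² = 4)
n = -161 (n = -135 - 26 = -161)
G*n = 4*(-161) = -644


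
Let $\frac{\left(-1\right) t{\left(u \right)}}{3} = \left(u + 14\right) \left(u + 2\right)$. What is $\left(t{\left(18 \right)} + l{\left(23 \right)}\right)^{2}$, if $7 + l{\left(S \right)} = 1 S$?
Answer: $3625216$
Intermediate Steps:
$t{\left(u \right)} = - 3 \left(2 + u\right) \left(14 + u\right)$ ($t{\left(u \right)} = - 3 \left(u + 14\right) \left(u + 2\right) = - 3 \left(14 + u\right) \left(2 + u\right) = - 3 \left(2 + u\right) \left(14 + u\right)$)
$l{\left(S \right)} = -7 + S$ ($l{\left(S \right)} = -7 + 1 S = -7 + S$)
$\left(t{\left(18 \right)} + l{\left(23 \right)}\right)^{2} = \left(\left(-84 - 864 - 3 \cdot 18^{2}\right) + \left(-7 + 23\right)\right)^{2} = \left(\left(-84 - 864 - 972\right) + 16\right)^{2} = \left(-1920 + 16\right)^{2} = \left(-1904\right)^{2} = 3625216$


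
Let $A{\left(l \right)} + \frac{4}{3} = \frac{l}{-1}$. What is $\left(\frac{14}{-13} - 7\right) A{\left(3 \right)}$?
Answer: $35$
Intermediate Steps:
$A{\left(l \right)} = - \frac{4}{3} - l$ ($A{\left(l \right)} = - \frac{4}{3} + \frac{l}{-1} = - \frac{4}{3} + l \left(-1\right) = - \frac{4}{3} - l$)
$\left(\frac{14}{-13} - 7\right) A{\left(3 \right)} = \left(\frac{14}{-13} - 7\right) \left(- \frac{4}{3} - 3\right) = \left(14 \left(- \frac{1}{13}\right) - 7\right) \left(- \frac{4}{3} - 3\right) = \left(- \frac{14}{13} - 7\right) \left(- \frac{13}{3}\right) = \left(- \frac{105}{13}\right) \left(- \frac{13}{3}\right) = 35$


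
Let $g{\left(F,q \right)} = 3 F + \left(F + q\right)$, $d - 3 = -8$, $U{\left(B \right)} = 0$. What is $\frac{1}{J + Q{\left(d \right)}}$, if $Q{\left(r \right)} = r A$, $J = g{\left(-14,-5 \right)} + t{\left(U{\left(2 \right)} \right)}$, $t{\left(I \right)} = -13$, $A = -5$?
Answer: $- \frac{1}{49} \approx -0.020408$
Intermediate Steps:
$d = -5$ ($d = 3 - 8 = -5$)
$g{\left(F,q \right)} = q + 4 F$
$J = -74$ ($J = \left(-5 + 4 \left(-14\right)\right) - 13 = \left(-5 - 56\right) - 13 = -61 - 13 = -74$)
$Q{\left(r \right)} = - 5 r$ ($Q{\left(r \right)} = r \left(-5\right) = - 5 r$)
$\frac{1}{J + Q{\left(d \right)}} = \frac{1}{-74 - -25} = \frac{1}{-74 + 25} = \frac{1}{-49} = - \frac{1}{49}$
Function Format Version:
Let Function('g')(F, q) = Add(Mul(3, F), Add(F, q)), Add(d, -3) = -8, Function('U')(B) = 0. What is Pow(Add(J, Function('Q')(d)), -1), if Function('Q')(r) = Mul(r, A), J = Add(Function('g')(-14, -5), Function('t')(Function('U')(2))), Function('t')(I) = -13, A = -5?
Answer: Rational(-1, 49) ≈ -0.020408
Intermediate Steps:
d = -5 (d = Add(3, -8) = -5)
Function('g')(F, q) = Add(q, Mul(4, F))
J = -74 (J = Add(Add(-5, Mul(4, -14)), -13) = Add(Add(-5, -56), -13) = Add(-61, -13) = -74)
Function('Q')(r) = Mul(-5, r) (Function('Q')(r) = Mul(r, -5) = Mul(-5, r))
Pow(Add(J, Function('Q')(d)), -1) = Pow(Add(-74, Mul(-5, -5)), -1) = Pow(Add(-74, 25), -1) = Pow(-49, -1) = Rational(-1, 49)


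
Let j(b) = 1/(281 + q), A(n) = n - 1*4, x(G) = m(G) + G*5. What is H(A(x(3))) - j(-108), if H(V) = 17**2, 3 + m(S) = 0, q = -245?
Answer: 10403/36 ≈ 288.97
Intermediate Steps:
m(S) = -3 (m(S) = -3 + 0 = -3)
x(G) = -3 + 5*G (x(G) = -3 + G*5 = -3 + 5*G)
A(n) = -4 + n (A(n) = n - 4 = -4 + n)
H(V) = 289
j(b) = 1/36 (j(b) = 1/(281 - 245) = 1/36)
H(A(x(3))) - j(-108) = 289 - 1*1/36 = 289 - 1/36 = 10403/36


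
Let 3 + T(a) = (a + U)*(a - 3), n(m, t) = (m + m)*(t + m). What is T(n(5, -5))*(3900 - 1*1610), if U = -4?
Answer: 20610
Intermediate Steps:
n(m, t) = 2*m*(m + t) (n(m, t) = (2*m)*(m + t) = 2*m*(m + t))
T(a) = -3 + (-4 + a)*(-3 + a) (T(a) = -3 + (a - 4)*(a - 3) = -3 + (-4 + a)*(-3 + a))
T(n(5, -5))*(3900 - 1*1610) = (9 + (2*5*(5 - 5))² - 14*5*(5 - 5))*(3900 - 1*1610) = (9 + (2*5*0)² - 14*5*0)*(3900 - 1610) = (9 + 0² - 7*0)*2290 = (9 + 0 + 0)*2290 = 9*2290 = 20610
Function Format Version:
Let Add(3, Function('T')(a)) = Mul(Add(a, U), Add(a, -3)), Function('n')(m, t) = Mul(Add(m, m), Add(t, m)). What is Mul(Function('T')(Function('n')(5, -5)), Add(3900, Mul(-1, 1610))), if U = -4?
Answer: 20610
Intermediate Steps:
Function('n')(m, t) = Mul(2, m, Add(m, t)) (Function('n')(m, t) = Mul(Mul(2, m), Add(m, t)) = Mul(2, m, Add(m, t)))
Function('T')(a) = Add(-3, Mul(Add(-4, a), Add(-3, a))) (Function('T')(a) = Add(-3, Mul(Add(a, -4), Add(a, -3))) = Add(-3, Mul(Add(-4, a), Add(-3, a))))
Mul(Function('T')(Function('n')(5, -5)), Add(3900, Mul(-1, 1610))) = Mul(Add(9, Pow(Mul(2, 5, Add(5, -5)), 2), Mul(-7, Mul(2, 5, Add(5, -5)))), Add(3900, Mul(-1, 1610))) = Mul(Add(9, Pow(Mul(2, 5, 0), 2), Mul(-7, Mul(2, 5, 0))), Add(3900, -1610)) = Mul(Add(9, Pow(0, 2), Mul(-7, 0)), 2290) = Mul(Add(9, 0, 0), 2290) = Mul(9, 2290) = 20610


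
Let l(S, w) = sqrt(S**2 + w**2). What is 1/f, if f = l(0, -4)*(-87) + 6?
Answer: -1/342 ≈ -0.0029240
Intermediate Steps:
f = -342 (f = sqrt(0**2 + (-4)**2)*(-87) + 6 = sqrt(0 + 16)*(-87) + 6 = sqrt(16)*(-87) + 6 = 4*(-87) + 6 = -348 + 6 = -342)
1/f = 1/(-342) = -1/342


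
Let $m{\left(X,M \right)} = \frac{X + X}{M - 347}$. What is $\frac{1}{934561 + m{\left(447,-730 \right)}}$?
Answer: $\frac{359}{335507101} \approx 1.07 \cdot 10^{-6}$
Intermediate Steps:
$m{\left(X,M \right)} = \frac{2 X}{-347 + M}$
$\frac{1}{934561 + m{\left(447,-730 \right)}} = \frac{1}{934561 + 2 \cdot 447 \frac{1}{-347 - 730}} = \frac{1}{934561 + 2 \cdot 447 \frac{1}{-1077}} = \frac{1}{934561 + 2 \cdot 447 \left(- \frac{1}{1077}\right)} = \frac{1}{934561 - \frac{298}{359}} = \frac{1}{\frac{335507101}{359}} = \frac{359}{335507101}$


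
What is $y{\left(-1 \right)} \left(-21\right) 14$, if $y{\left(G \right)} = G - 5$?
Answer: $1764$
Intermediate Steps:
$y{\left(G \right)} = -5 + G$
$y{\left(-1 \right)} \left(-21\right) 14 = \left(-5 - 1\right) \left(-21\right) 14 = \left(-6\right) \left(-21\right) 14 = 126 \cdot 14 = 1764$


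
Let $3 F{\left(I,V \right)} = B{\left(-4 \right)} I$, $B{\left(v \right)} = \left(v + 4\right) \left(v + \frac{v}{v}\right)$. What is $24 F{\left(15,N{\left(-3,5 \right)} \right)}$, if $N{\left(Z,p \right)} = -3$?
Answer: $0$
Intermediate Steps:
$B{\left(v \right)} = \left(1 + v\right) \left(4 + v\right)$ ($B{\left(v \right)} = \left(4 + v\right) \left(v + 1\right) = \left(4 + v\right) \left(1 + v\right) = \left(1 + v\right) \left(4 + v\right)$)
$F{\left(I,V \right)} = 0$ ($F{\left(I,V \right)} = \frac{\left(4 + \left(-4\right)^{2} + 5 \left(-4\right)\right) I}{3} = \frac{\left(4 + 16 - 20\right) I}{3} = \frac{0 I}{3} = \frac{1}{3} \cdot 0 = 0$)
$24 F{\left(15,N{\left(-3,5 \right)} \right)} = 24 \cdot 0 = 0$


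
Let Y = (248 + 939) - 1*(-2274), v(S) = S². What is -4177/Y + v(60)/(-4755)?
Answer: -2154749/1097137 ≈ -1.9640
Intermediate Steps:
Y = 3461 (Y = 1187 + 2274 = 3461)
-4177/Y + v(60)/(-4755) = -4177/3461 + 60²/(-4755) = -4177*1/3461 + 3600*(-1/4755) = -4177/3461 - 240/317 = -2154749/1097137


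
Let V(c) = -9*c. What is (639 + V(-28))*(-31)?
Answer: -27621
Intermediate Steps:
(639 + V(-28))*(-31) = (639 - 9*(-28))*(-31) = (639 + 252)*(-31) = 891*(-31) = -27621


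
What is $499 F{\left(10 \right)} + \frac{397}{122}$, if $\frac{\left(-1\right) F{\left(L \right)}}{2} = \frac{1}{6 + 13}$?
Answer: $- \frac{114213}{2318} \approx -49.272$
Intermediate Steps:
$F{\left(L \right)} = - \frac{2}{19}$ ($F{\left(L \right)} = - \frac{2}{6 + 13} = - \frac{2}{19}$)
$499 F{\left(10 \right)} + \frac{397}{122} = 499 \left(- \frac{2}{19}\right) + \frac{397}{122} = - \frac{998}{19} + 397 \cdot \frac{1}{122} = - \frac{998}{19} + \frac{397}{122} = - \frac{114213}{2318}$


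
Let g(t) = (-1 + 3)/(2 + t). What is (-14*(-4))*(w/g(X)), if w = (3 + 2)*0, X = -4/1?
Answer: 0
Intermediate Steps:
X = -4 (X = -4*1 = -4)
g(t) = 2/(2 + t)
w = 0 (w = 5*0 = 0)
(-14*(-4))*(w/g(X)) = (-14*(-4))*(0/((2/(2 - 4)))) = 56*(0/((2/(-2)))) = 56*(0/((2*(-½)))) = 56*(0/(-1)) = 56*(0*(-1)) = 56*0 = 0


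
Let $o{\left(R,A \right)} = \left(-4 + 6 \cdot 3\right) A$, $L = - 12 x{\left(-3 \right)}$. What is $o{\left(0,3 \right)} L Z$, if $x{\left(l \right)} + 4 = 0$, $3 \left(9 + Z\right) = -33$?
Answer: $-40320$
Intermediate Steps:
$Z = -20$ ($Z = -9 + \frac{1}{3} \left(-33\right) = -9 - 11 = -20$)
$x{\left(l \right)} = -4$ ($x{\left(l \right)} = -4 + 0 = -4$)
$L = 48$ ($L = \left(-12\right) \left(-4\right) = 48$)
$o{\left(R,A \right)} = 14 A$ ($o{\left(R,A \right)} = \left(-4 + 18\right) A = 14 A$)
$o{\left(0,3 \right)} L Z = 14 \cdot 3 \cdot 48 \left(-20\right) = 42 \cdot 48 \left(-20\right) = 2016 \left(-20\right) = -40320$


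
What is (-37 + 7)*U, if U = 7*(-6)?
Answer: 1260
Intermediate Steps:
U = -42
(-37 + 7)*U = (-37 + 7)*(-42) = -30*(-42) = 1260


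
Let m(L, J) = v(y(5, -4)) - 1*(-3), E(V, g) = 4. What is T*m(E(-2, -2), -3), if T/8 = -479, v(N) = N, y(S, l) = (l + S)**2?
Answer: -15328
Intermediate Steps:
y(S, l) = (S + l)**2
T = -3832 (T = 8*(-479) = -3832)
m(L, J) = 4 (m(L, J) = (5 - 4)**2 - 1*(-3) = 1**2 + 3 = 1 + 3 = 4)
T*m(E(-2, -2), -3) = -3832*4 = -15328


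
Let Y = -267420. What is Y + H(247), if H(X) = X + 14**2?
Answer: -266977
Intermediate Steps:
H(X) = 196 + X (H(X) = X + 196 = 196 + X)
Y + H(247) = -267420 + (196 + 247) = -267420 + 443 = -266977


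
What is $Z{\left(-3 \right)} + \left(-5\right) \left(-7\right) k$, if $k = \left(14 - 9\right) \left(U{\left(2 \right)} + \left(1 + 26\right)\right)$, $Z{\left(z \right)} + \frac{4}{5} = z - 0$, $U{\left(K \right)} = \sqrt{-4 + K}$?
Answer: $\frac{23606}{5} + 175 i \sqrt{2} \approx 4721.2 + 247.49 i$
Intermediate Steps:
$Z{\left(z \right)} = - \frac{4}{5} + z$ ($Z{\left(z \right)} = - \frac{4}{5} + \left(z - 0\right) = - \frac{4}{5} + \left(z + 0\right) = - \frac{4}{5} + z$)
$k = 135 + 5 i \sqrt{2}$ ($k = \left(14 - 9\right) \left(\sqrt{-4 + 2} + \left(1 + 26\right)\right) = 5 \left(\sqrt{-2} + 27\right) = 5 \left(i \sqrt{2} + 27\right) = 5 \left(27 + i \sqrt{2}\right) = 135 + 5 i \sqrt{2} \approx 135.0 + 7.0711 i$)
$Z{\left(-3 \right)} + \left(-5\right) \left(-7\right) k = \left(- \frac{4}{5} - 3\right) + \left(-5\right) \left(-7\right) \left(135 + 5 i \sqrt{2}\right) = - \frac{19}{5} + 35 \left(135 + 5 i \sqrt{2}\right) = - \frac{19}{5} + \left(4725 + 175 i \sqrt{2}\right) = \frac{23606}{5} + 175 i \sqrt{2}$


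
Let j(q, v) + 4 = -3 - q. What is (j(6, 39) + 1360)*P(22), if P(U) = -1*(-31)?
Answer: 41757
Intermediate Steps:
j(q, v) = -7 - q (j(q, v) = -4 + (-3 - q) = -7 - q)
P(U) = 31
(j(6, 39) + 1360)*P(22) = ((-7 - 1*6) + 1360)*31 = ((-7 - 6) + 1360)*31 = (-13 + 1360)*31 = 1347*31 = 41757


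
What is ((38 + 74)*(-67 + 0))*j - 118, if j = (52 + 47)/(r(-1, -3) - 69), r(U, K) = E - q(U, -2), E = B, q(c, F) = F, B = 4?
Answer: 11674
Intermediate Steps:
E = 4
r(U, K) = 6 (r(U, K) = 4 - 1*(-2) = 4 + 2 = 6)
j = -11/7 (j = (52 + 47)/(6 - 69) = 99/(-63) = 99*(-1/63) = -11/7 ≈ -1.5714)
((38 + 74)*(-67 + 0))*j - 118 = ((38 + 74)*(-67 + 0))*(-11/7) - 118 = (112*(-67))*(-11/7) - 118 = -7504*(-11/7) - 118 = 11792 - 118 = 11674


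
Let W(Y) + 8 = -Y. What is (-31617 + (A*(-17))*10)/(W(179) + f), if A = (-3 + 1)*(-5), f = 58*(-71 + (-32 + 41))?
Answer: 33317/3783 ≈ 8.8070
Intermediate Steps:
f = -3596 (f = 58*(-71 + 9) = 58*(-62) = -3596)
A = 10 (A = -2*(-5) = 10)
W(Y) = -8 - Y
(-31617 + (A*(-17))*10)/(W(179) + f) = (-31617 + (10*(-17))*10)/((-8 - 1*179) - 3596) = (-31617 - 170*10)/((-8 - 179) - 3596) = (-31617 - 1700)/(-187 - 3596) = -33317/(-3783) = -33317*(-1/3783) = 33317/3783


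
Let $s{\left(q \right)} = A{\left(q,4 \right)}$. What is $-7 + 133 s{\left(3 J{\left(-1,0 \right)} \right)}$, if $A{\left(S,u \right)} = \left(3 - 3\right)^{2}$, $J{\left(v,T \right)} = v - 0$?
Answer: $-7$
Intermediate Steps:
$J{\left(v,T \right)} = v$ ($J{\left(v,T \right)} = v + 0 = v$)
$A{\left(S,u \right)} = 0$ ($A{\left(S,u \right)} = 0^{2} = 0$)
$s{\left(q \right)} = 0$
$-7 + 133 s{\left(3 J{\left(-1,0 \right)} \right)} = -7 + 133 \cdot 0 = -7 + 0 = -7$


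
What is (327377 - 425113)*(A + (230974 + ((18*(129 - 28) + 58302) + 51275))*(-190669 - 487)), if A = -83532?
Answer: 6396427528774656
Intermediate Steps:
(327377 - 425113)*(A + (230974 + ((18*(129 - 28) + 58302) + 51275))*(-190669 - 487)) = (327377 - 425113)*(-83532 + (230974 + ((18*(129 - 28) + 58302) + 51275))*(-190669 - 487)) = -97736*(-83532 + (230974 + ((18*101 + 58302) + 51275))*(-191156)) = -97736*(-83532 + (230974 + ((1818 + 58302) + 51275))*(-191156)) = -97736*(-83532 + (230974 + (60120 + 51275))*(-191156)) = -97736*(-83532 + (230974 + 111395)*(-191156)) = -97736*(-83532 + 342369*(-191156)) = -97736*(-83532 - 65445888564) = -97736*(-65445972096) = 6396427528774656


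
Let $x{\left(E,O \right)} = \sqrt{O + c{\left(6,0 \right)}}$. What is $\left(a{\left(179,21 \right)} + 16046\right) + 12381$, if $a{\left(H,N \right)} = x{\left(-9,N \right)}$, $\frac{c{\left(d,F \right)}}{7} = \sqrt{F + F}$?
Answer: $28427 + \sqrt{21} \approx 28432.0$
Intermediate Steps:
$c{\left(d,F \right)} = 7 \sqrt{2} \sqrt{F}$ ($c{\left(d,F \right)} = 7 \sqrt{F + F} = 7 \sqrt{2 F} = 7 \sqrt{2} \sqrt{F}$)
$x{\left(E,O \right)} = \sqrt{O}$ ($x{\left(E,O \right)} = \sqrt{O + 7 \sqrt{2} \sqrt{0}} = \sqrt{O + 7 \sqrt{2} \cdot 0} = \sqrt{O + 0} = \sqrt{O}$)
$a{\left(H,N \right)} = \sqrt{N}$
$\left(a{\left(179,21 \right)} + 16046\right) + 12381 = \left(\sqrt{21} + 16046\right) + 12381 = \left(16046 + \sqrt{21}\right) + 12381 = 28427 + \sqrt{21}$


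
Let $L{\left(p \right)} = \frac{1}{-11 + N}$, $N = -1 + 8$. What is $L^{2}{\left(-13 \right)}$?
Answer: $\frac{1}{16} \approx 0.0625$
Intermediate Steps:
$N = 7$
$L{\left(p \right)} = - \frac{1}{4}$ ($L{\left(p \right)} = \frac{1}{-11 + 7} = \frac{1}{-4} = - \frac{1}{4}$)
$L^{2}{\left(-13 \right)} = \left(- \frac{1}{4}\right)^{2} = \frac{1}{16}$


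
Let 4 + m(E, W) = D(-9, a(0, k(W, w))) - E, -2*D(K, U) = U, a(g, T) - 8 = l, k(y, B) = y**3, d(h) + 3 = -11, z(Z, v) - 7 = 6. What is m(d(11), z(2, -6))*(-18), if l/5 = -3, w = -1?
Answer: -243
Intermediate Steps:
z(Z, v) = 13 (z(Z, v) = 7 + 6 = 13)
d(h) = -14 (d(h) = -3 - 11 = -14)
l = -15 (l = 5*(-3) = -15)
a(g, T) = -7 (a(g, T) = 8 - 15 = -7)
D(K, U) = -U/2
m(E, W) = -1/2 - E (m(E, W) = -4 + (-1/2*(-7) - E) = -4 + (7/2 - E) = -1/2 - E)
m(d(11), z(2, -6))*(-18) = (-1/2 - 1*(-14))*(-18) = (-1/2 + 14)*(-18) = (27/2)*(-18) = -243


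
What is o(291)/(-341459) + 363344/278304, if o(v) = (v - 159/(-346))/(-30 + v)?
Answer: 19451342988221/14898828986691 ≈ 1.3056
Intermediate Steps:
o(v) = (159/346 + v)/(-30 + v) (o(v) = (v - 159*(-1/346))/(-30 + v) = (v + 159/346)/(-30 + v) = (159/346 + v)/(-30 + v))
o(291)/(-341459) + 363344/278304 = ((159/346 + 291)/(-30 + 291))/(-341459) + 363344/278304 = ((100845/346)/261)*(-1/341459) + 363344*(1/278304) = ((1/261)*(100845/346))*(-1/341459) + 22709/17394 = (11205/10034)*(-1/341459) + 22709/17394 = -11205/3426199606 + 22709/17394 = 19451342988221/14898828986691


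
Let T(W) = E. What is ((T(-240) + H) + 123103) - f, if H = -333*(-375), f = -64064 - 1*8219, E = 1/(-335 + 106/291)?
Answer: 31186695628/97379 ≈ 3.2026e+5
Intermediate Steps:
E = -291/97379 (E = 1/(-335 + 106*(1/291)) = 1/(-335 + 106/291) = 1/(-97379/291) = -291/97379 ≈ -0.0029883)
T(W) = -291/97379
f = -72283 (f = -64064 - 8219 = -72283)
H = 124875
((T(-240) + H) + 123103) - f = ((-291/97379 + 124875) + 123103) - 1*(-72283) = (12160202334/97379 + 123103) + 72283 = 24147849371/97379 + 72283 = 31186695628/97379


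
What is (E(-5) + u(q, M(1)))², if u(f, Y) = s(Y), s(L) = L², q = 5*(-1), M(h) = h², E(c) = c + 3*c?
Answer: 361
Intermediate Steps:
E(c) = 4*c
q = -5
u(f, Y) = Y²
(E(-5) + u(q, M(1)))² = (4*(-5) + (1²)²)² = (-20 + 1²)² = (-20 + 1)² = (-19)² = 361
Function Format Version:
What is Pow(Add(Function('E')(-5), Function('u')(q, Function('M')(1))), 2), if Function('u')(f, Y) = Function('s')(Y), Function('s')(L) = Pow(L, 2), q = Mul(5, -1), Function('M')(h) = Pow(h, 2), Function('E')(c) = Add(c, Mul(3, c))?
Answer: 361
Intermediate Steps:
Function('E')(c) = Mul(4, c)
q = -5
Function('u')(f, Y) = Pow(Y, 2)
Pow(Add(Function('E')(-5), Function('u')(q, Function('M')(1))), 2) = Pow(Add(Mul(4, -5), Pow(Pow(1, 2), 2)), 2) = Pow(Add(-20, Pow(1, 2)), 2) = Pow(Add(-20, 1), 2) = Pow(-19, 2) = 361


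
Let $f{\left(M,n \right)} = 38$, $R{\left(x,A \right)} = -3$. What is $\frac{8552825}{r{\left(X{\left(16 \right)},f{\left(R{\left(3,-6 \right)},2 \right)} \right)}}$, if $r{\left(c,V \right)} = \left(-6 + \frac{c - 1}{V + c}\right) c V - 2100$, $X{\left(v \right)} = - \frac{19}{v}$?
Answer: $- \frac{2121100600}{452989} \approx -4682.5$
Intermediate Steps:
$r{\left(c,V \right)} = -2100 + V c \left(-6 + \frac{-1 + c}{V + c}\right)$ ($r{\left(c,V \right)} = \left(-6 + \frac{-1 + c}{V + c}\right) c V - 2100 = c \left(-6 + \frac{-1 + c}{V + c}\right) V - 2100 = V c \left(-6 + \frac{-1 + c}{V + c}\right) - 2100 = -2100 + V c \left(-6 + \frac{-1 + c}{V + c}\right)$)
$\frac{8552825}{r{\left(X{\left(16 \right)},f{\left(R{\left(3,-6 \right)},2 \right)} \right)}} = \frac{8552825}{\frac{1}{38 - \frac{19}{16}} \left(\left(-2100\right) 38 - 2100 \left(- \frac{19}{16}\right) - 38 \left(- \frac{19}{16}\right) - 6 \left(- \frac{19}{16}\right) 38^{2} - 190 \left(- \frac{19}{16}\right)^{2}\right)} = \frac{8552825}{\frac{1}{38 - \frac{19}{16}} \left(-79800 - 2100 \left(\left(-19\right) \frac{1}{16}\right) - 38 \left(\left(-19\right) \frac{1}{16}\right) - 6 \left(\left(-19\right) \frac{1}{16}\right) 1444 - 190 \left(\left(-19\right) \frac{1}{16}\right)^{2}\right)} = \frac{8552825}{\frac{1}{38 - \frac{19}{16}} \left(-79800 - - \frac{9975}{4} - 38 \left(- \frac{19}{16}\right) - \left(- \frac{57}{8}\right) 1444 - 190 \left(- \frac{19}{16}\right)^{2}\right)} = \frac{8552825}{\frac{1}{\frac{589}{16}} \left(-79800 + \frac{9975}{4} + \frac{361}{8} + \frac{20577}{2} - 190 \cdot \frac{361}{256}\right)} = \frac{8552825}{\frac{16}{589} \left(-79800 + \frac{9975}{4} + \frac{361}{8} + \frac{20577}{2} - \frac{34295}{128}\right)} = \frac{8552825}{\frac{16}{589} \left(- \frac{8606791}{128}\right)} = \frac{8552825}{- \frac{452989}{248}} = 8552825 \left(- \frac{248}{452989}\right) = - \frac{2121100600}{452989}$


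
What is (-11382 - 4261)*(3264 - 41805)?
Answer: 602896863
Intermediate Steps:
(-11382 - 4261)*(3264 - 41805) = -15643*(-38541) = 602896863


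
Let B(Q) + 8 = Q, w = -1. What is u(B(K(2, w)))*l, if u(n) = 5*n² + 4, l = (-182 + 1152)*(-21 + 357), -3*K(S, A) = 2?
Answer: 371114240/3 ≈ 1.2370e+8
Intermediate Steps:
K(S, A) = -⅔ (K(S, A) = -⅓*2 = -⅔)
B(Q) = -8 + Q
l = 325920 (l = 970*336 = 325920)
u(n) = 4 + 5*n²
u(B(K(2, w)))*l = (4 + 5*(-8 - ⅔)²)*325920 = (4 + 5*(-26/3)²)*325920 = (4 + 5*(676/9))*325920 = (4 + 3380/9)*325920 = (3416/9)*325920 = 371114240/3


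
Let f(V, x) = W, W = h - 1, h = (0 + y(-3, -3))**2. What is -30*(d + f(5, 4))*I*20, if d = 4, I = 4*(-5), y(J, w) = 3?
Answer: 144000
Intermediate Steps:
I = -20
h = 9 (h = (0 + 3)**2 = 3**2 = 9)
W = 8 (W = 9 - 1 = 8)
f(V, x) = 8
-30*(d + f(5, 4))*I*20 = -30*(4 + 8)*(-20)*20 = -360*(-20)*20 = -30*(-240)*20 = 7200*20 = 144000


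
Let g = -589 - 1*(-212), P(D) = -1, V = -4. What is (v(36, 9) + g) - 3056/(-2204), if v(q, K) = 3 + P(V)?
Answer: -205861/551 ≈ -373.61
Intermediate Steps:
g = -377 (g = -589 + 212 = -377)
v(q, K) = 2 (v(q, K) = 3 - 1 = 2)
(v(36, 9) + g) - 3056/(-2204) = (2 - 377) - 3056/(-2204) = -375 - 3056*(-1/2204) = -375 + 764/551 = -205861/551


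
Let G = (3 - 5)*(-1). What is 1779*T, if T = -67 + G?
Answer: -115635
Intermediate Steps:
G = 2 (G = -2*(-1) = 2)
T = -65 (T = -67 + 2 = -65)
1779*T = 1779*(-65) = -115635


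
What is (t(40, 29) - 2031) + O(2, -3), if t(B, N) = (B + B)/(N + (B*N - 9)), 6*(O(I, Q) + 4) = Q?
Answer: -240181/118 ≈ -2035.4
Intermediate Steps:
O(I, Q) = -4 + Q/6
t(B, N) = 2*B/(-9 + N + B*N) (t(B, N) = (2*B)/(N + (-9 + B*N)) = (2*B)/(-9 + N + B*N) = 2*B/(-9 + N + B*N))
(t(40, 29) - 2031) + O(2, -3) = (2*40/(-9 + 29 + 40*29) - 2031) + (-4 + (1/6)*(-3)) = (2*40/(-9 + 29 + 1160) - 2031) + (-4 - 1/2) = (2*40/1180 - 2031) - 9/2 = (2*40*(1/1180) - 2031) - 9/2 = (4/59 - 2031) - 9/2 = -119825/59 - 9/2 = -240181/118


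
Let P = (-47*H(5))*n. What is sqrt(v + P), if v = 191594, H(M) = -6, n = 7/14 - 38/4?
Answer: 8*sqrt(2954) ≈ 434.81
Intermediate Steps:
n = -9 (n = 7*(1/14) - 38*1/4 = 1/2 - 19/2 = -9)
P = -2538 (P = -47*(-6)*(-9) = 282*(-9) = -2538)
sqrt(v + P) = sqrt(191594 - 2538) = sqrt(189056) = 8*sqrt(2954)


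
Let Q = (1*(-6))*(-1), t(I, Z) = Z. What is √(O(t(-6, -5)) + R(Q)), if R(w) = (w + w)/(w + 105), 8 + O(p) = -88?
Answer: 2*I*√32819/37 ≈ 9.7924*I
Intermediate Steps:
O(p) = -96 (O(p) = -8 - 88 = -96)
Q = 6 (Q = -6*(-1) = 6)
R(w) = 2*w/(105 + w) (R(w) = (2*w)/(105 + w) = 2*w/(105 + w))
√(O(t(-6, -5)) + R(Q)) = √(-96 + 2*6/(105 + 6)) = √(-96 + 2*6/111) = √(-96 + 2*6*(1/111)) = √(-96 + 4/37) = √(-3548/37) = 2*I*√32819/37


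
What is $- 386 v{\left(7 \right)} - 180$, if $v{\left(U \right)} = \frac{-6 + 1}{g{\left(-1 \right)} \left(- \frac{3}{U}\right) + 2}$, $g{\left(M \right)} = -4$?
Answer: $\frac{4415}{13} \approx 339.62$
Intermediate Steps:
$v{\left(U \right)} = - \frac{5}{2 + \frac{12}{U}}$ ($v{\left(U \right)} = \frac{-6 + 1}{- 4 \left(- \frac{3}{U}\right) + 2} = - \frac{5}{\frac{12}{U} + 2} = - \frac{5}{2 + \frac{12}{U}}$)
$- 386 v{\left(7 \right)} - 180 = - 386 \left(\left(-5\right) 7 \frac{1}{12 + 2 \cdot 7}\right) - 180 = - 386 \left(\left(-5\right) 7 \frac{1}{12 + 14}\right) - 180 = - 386 \left(\left(-5\right) 7 \cdot \frac{1}{26}\right) - 180 = \left(-386\right) \left(- \frac{35}{26}\right) - 180 = \frac{6755}{13} - 180 = \frac{4415}{13}$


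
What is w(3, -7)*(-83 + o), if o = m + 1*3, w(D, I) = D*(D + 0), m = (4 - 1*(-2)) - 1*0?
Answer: -666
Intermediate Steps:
m = 6 (m = (4 + 2) + 0 = 6 + 0 = 6)
w(D, I) = D² (w(D, I) = D*D = D²)
o = 9 (o = 6 + 1*3 = 6 + 3 = 9)
w(3, -7)*(-83 + o) = 3²*(-83 + 9) = 9*(-74) = -666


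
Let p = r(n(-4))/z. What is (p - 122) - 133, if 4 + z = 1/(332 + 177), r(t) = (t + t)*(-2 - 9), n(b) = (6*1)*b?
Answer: -71607/185 ≈ -387.06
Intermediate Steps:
n(b) = 6*b
r(t) = -22*t (r(t) = (2*t)*(-11) = -22*t)
z = -2035/509 (z = -4 + 1/(332 + 177) = -4 + 1/509 = -2035/509 ≈ -3.9980)
p = -24432/185 (p = (-132*(-4))/(-2035/509) = -22*(-24)*(-509/2035) = 528*(-509/2035) = -24432/185 ≈ -132.06)
(p - 122) - 133 = (-24432/185 - 122) - 133 = -47002/185 - 133 = -71607/185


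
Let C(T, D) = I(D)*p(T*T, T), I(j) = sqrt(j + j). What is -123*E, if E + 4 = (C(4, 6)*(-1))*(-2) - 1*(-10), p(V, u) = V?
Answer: -738 - 7872*sqrt(3) ≈ -14373.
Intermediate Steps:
I(j) = sqrt(2)*sqrt(j) (I(j) = sqrt(2*j) = sqrt(2)*sqrt(j))
C(T, D) = sqrt(2)*sqrt(D)*T**2 (C(T, D) = (sqrt(2)*sqrt(D))*(T*T) = (sqrt(2)*sqrt(D))*T**2 = sqrt(2)*sqrt(D)*T**2)
E = 6 + 64*sqrt(3) (E = -4 + (((sqrt(2)*sqrt(6)*4**2)*(-1))*(-2) - 1*(-10)) = -4 + (((sqrt(2)*sqrt(6)*16)*(-1))*(-2) + 10) = -4 + (((32*sqrt(3))*(-1))*(-2) + 10) = -4 + (-32*sqrt(3)*(-2) + 10) = -4 + (64*sqrt(3) + 10) = -4 + (10 + 64*sqrt(3)) = 6 + 64*sqrt(3) ≈ 116.85)
-123*E = -123*(6 + 64*sqrt(3)) = -738 - 7872*sqrt(3)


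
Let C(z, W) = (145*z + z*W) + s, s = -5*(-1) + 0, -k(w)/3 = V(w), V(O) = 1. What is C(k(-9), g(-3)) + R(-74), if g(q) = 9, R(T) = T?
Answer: -531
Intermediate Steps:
k(w) = -3 (k(w) = -3*1 = -3)
s = 5 (s = 5 + 0 = 5)
C(z, W) = 5 + 145*z + W*z (C(z, W) = (145*z + z*W) + 5 = (145*z + W*z) + 5 = 5 + 145*z + W*z)
C(k(-9), g(-3)) + R(-74) = (5 + 145*(-3) + 9*(-3)) - 74 = (5 - 435 - 27) - 74 = -457 - 74 = -531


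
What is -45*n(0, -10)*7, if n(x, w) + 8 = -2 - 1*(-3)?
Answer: 2205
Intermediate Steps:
n(x, w) = -7 (n(x, w) = -8 + (-2 - 1*(-3)) = -8 + (-2 + 3) = -8 + 1 = -7)
-45*n(0, -10)*7 = -45*(-7)*7 = 315*7 = 2205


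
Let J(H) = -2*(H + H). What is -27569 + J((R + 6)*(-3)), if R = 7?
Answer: -27413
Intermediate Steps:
J(H) = -4*H
-27569 + J((R + 6)*(-3)) = -27569 - 4*(7 + 6)*(-3) = -27569 - 52*(-3) = -27569 - 4*(-39) = -27569 + 156 = -27413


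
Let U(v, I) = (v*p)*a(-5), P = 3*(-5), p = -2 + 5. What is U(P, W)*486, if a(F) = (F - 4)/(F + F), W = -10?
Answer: -19683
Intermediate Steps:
p = 3
P = -15
a(F) = (-4 + F)/(2*F) (a(F) = (-4 + F)/((2*F)) = (-4 + F)*(1/(2*F)) = (-4 + F)/(2*F))
U(v, I) = 27*v/10 (U(v, I) = (v*3)*((1/2)*(-4 - 5)/(-5)) = (3*v)*((1/2)*(-1/5)*(-9)) = (3*v)*(9/10) = 27*v/10)
U(P, W)*486 = ((27/10)*(-15))*486 = -81/2*486 = -19683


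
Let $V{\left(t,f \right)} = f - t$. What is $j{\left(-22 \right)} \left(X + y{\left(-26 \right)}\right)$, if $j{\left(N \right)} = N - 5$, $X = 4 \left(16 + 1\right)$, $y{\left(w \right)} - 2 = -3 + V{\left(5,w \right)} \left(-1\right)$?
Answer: $-2646$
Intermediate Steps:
$y{\left(w \right)} = 4 - w$ ($y{\left(w \right)} = 2 + \left(-3 + \left(w - 5\right) \left(-1\right)\right) = 2 + \left(-3 + \left(-5 + w\right) \left(-1\right)\right) = 2 - \left(-2 + w\right) = 4 - w$)
$X = 68$ ($X = 4 \cdot 17 = 68$)
$j{\left(N \right)} = -5 + N$
$j{\left(-22 \right)} \left(X + y{\left(-26 \right)}\right) = \left(-5 - 22\right) \left(68 + \left(4 - -26\right)\right) = - 27 \left(68 + \left(4 + 26\right)\right) = - 27 \left(68 + 30\right) = \left(-27\right) 98 = -2646$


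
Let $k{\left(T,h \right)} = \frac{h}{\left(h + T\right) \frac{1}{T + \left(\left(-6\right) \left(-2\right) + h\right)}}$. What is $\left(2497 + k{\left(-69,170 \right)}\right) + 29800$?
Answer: $\frac{3281207}{101} \approx 32487.0$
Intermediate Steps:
$k{\left(T,h \right)} = \frac{h \left(12 + T + h\right)}{T + h}$ ($k{\left(T,h \right)} = \frac{h}{\left(T + h\right) \frac{1}{T + \left(12 + h\right)}} = \frac{h}{\left(T + h\right) \frac{1}{12 + T + h}} = \frac{h}{\frac{1}{12 + T + h} \left(T + h\right)} = h \frac{12 + T + h}{T + h} = \frac{h \left(12 + T + h\right)}{T + h}$)
$\left(2497 + k{\left(-69,170 \right)}\right) + 29800 = \left(2497 + \frac{170 \left(12 - 69 + 170\right)}{-69 + 170}\right) + 29800 = \left(2497 + 170 \cdot \frac{1}{101} \cdot 113\right) + 29800 = \left(2497 + \frac{19210}{101}\right) + 29800 = \frac{271407}{101} + 29800 = \frac{3281207}{101}$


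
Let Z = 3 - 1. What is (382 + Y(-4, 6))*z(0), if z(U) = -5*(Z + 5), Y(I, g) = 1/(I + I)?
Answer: -106925/8 ≈ -13366.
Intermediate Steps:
Z = 2
Y(I, g) = 1/(2*I)
z(U) = -35 (z(U) = -5*(2 + 5) = -5*7 = -35)
(382 + Y(-4, 6))*z(0) = (382 + (½)/(-4))*(-35) = (382 + (½)*(-¼))*(-35) = (382 - ⅛)*(-35) = (3055/8)*(-35) = -106925/8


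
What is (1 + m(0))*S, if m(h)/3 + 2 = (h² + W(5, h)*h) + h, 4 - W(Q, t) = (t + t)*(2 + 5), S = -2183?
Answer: 10915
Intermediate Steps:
W(Q, t) = 4 - 14*t (W(Q, t) = 4 - (t + t)*(2 + 5) = 4 - 2*t*7 = 4 - 14*t)
m(h) = -6 + 3*h + 3*h² + 3*h*(4 - 14*h) (m(h) = -6 + 3*((h² + (4 - 14*h)*h) + h) = -6 + 3*((h² + h*(4 - 14*h)) + h) = -6 + 3*(h + h² + h*(4 - 14*h)) = -6 + (3*h + 3*h² + 3*h*(4 - 14*h)) = -6 + 3*h + 3*h² + 3*h*(4 - 14*h))
(1 + m(0))*S = (1 + (-6 - 39*0² + 15*0))*(-2183) = (1 + (-6 - 39*0 + 0))*(-2183) = (1 + (-6 + 0 + 0))*(-2183) = (1 - 6)*(-2183) = -5*(-2183) = 10915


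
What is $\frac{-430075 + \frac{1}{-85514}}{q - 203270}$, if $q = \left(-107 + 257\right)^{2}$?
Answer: $\frac{36777433551}{15458365780} \approx 2.3791$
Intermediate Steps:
$q = 22500$ ($q = 150^{2} = 22500$)
$\frac{-430075 + \frac{1}{-85514}}{q - 203270} = \frac{-430075 + \frac{1}{-85514}}{22500 - 203270} = \frac{-430075 - \frac{1}{85514}}{-180770} = \left(- \frac{36777433551}{85514}\right) \left(- \frac{1}{180770}\right) = \frac{36777433551}{15458365780}$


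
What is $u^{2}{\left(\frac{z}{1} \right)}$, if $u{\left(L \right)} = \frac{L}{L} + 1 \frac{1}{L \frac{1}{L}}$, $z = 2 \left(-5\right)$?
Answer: $4$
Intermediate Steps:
$z = -10$
$u{\left(L \right)} = 2$ ($u{\left(L \right)} = 1 + 1 \cdot 1^{-1} = 1 + 1 \cdot 1 = 1 + 1 = 2$)
$u^{2}{\left(\frac{z}{1} \right)} = 2^{2} = 4$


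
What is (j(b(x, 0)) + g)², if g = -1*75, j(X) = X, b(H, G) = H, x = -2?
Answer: 5929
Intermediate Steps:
g = -75
(j(b(x, 0)) + g)² = (-2 - 75)² = (-77)² = 5929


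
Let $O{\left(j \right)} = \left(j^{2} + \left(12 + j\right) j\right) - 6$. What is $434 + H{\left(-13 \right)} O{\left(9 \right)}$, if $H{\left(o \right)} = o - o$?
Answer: $434$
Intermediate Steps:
$H{\left(o \right)} = 0$
$O{\left(j \right)} = -6 + j^{2} + j \left(12 + j\right)$ ($O{\left(j \right)} = \left(j^{2} + j \left(12 + j\right)\right) - 6 = -6 + j^{2} + j \left(12 + j\right)$)
$434 + H{\left(-13 \right)} O{\left(9 \right)} = 434 + 0 \left(-6 + 2 \cdot 9^{2} + 12 \cdot 9\right) = 434 + 0 \left(-6 + 2 \cdot 81 + 108\right) = 434 + 0 \left(-6 + 162 + 108\right) = 434 + 0 \cdot 264 = 434 + 0 = 434$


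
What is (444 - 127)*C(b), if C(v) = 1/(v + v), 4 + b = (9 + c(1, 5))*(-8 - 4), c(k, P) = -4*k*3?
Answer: 317/64 ≈ 4.9531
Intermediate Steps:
c(k, P) = -12*k
b = 32 (b = -4 + (9 - 12*1)*(-8 - 4) = -4 + (9 - 12)*(-12) = -4 - 3*(-12) = -4 + 36 = 32)
C(v) = 1/(2*v)
(444 - 127)*C(b) = (444 - 127)*((½)/32) = 317*((½)*(1/32)) = 317*(1/64) = 317/64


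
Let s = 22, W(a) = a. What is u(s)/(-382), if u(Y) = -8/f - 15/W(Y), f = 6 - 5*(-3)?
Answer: 491/176484 ≈ 0.0027821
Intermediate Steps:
f = 21 (f = 6 + 15 = 21)
u(Y) = -8/21 - 15/Y
u(s)/(-382) = (-8/21 - 15/22)/(-382) = (-8/21 - 15*1/22)*(-1/382) = (-8/21 - 15/22)*(-1/382) = -491/462*(-1/382) = 491/176484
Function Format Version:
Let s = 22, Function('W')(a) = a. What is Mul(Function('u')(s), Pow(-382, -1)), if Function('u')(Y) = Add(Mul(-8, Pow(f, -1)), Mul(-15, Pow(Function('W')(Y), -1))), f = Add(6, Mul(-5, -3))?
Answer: Rational(491, 176484) ≈ 0.0027821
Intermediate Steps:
f = 21 (f = Add(6, 15) = 21)
Function('u')(Y) = Add(Rational(-8, 21), Mul(-15, Pow(Y, -1))) (Function('u')(Y) = Add(Mul(-8, Pow(21, -1)), Mul(-15, Pow(Y, -1))) = Add(Mul(-8, Rational(1, 21)), Mul(-15, Pow(Y, -1))) = Add(Rational(-8, 21), Mul(-15, Pow(Y, -1))))
Mul(Function('u')(s), Pow(-382, -1)) = Mul(Add(Rational(-8, 21), Mul(-15, Pow(22, -1))), Pow(-382, -1)) = Mul(Add(Rational(-8, 21), Mul(-15, Rational(1, 22))), Rational(-1, 382)) = Mul(Add(Rational(-8, 21), Rational(-15, 22)), Rational(-1, 382)) = Mul(Rational(-491, 462), Rational(-1, 382)) = Rational(491, 176484)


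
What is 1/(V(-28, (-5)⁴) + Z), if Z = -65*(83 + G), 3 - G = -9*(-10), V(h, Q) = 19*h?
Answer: -1/272 ≈ -0.0036765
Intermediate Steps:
G = -87 (G = 3 - (-9)*(-10) = 3 - 1*90 = 3 - 90 = -87)
Z = 260 (Z = -65*(83 - 87) = -65*(-4) = 260)
1/(V(-28, (-5)⁴) + Z) = 1/(19*(-28) + 260) = 1/(-532 + 260) = 1/(-272) = -1/272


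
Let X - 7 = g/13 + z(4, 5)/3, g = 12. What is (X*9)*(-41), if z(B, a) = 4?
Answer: -44403/13 ≈ -3415.6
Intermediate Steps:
X = 361/39 (X = 7 + (12/13 + 4/3) = 7 + 88/39 = 361/39 ≈ 9.2564)
(X*9)*(-41) = ((361/39)*9)*(-41) = (1083/13)*(-41) = -44403/13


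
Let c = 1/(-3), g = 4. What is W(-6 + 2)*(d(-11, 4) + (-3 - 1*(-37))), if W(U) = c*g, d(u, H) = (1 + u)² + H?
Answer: -184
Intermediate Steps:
d(u, H) = H + (1 + u)²
c = -⅓ ≈ -0.33333
W(U) = -4/3 (W(U) = -⅓*4 = -4/3)
W(-6 + 2)*(d(-11, 4) + (-3 - 1*(-37))) = -4*((4 + (1 - 11)²) + (-3 - 1*(-37)))/3 = -4*((4 + (-10)²) + (-3 + 37))/3 = -4*((4 + 100) + 34)/3 = -4*(104 + 34)/3 = -4/3*138 = -184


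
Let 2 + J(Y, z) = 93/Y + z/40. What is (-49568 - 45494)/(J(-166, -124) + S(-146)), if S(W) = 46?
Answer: -39450730/16741 ≈ -2356.5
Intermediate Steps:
J(Y, z) = -2 + 93/Y + z/40 (J(Y, z) = -2 + (93/Y + z/40) = -2 + 93/Y + z/40)
(-49568 - 45494)/(J(-166, -124) + S(-146)) = (-49568 - 45494)/((-2 + 93/(-166) + (1/40)*(-124)) + 46) = -95062/((-2 + 93*(-1/166) - 31/10) + 46) = -95062/((-2 - 93/166 - 31/10) + 46) = -95062/(-2349/415 + 46) = -95062/16741/415 = -95062*415/16741 = -39450730/16741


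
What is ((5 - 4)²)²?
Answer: 1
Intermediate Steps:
((5 - 4)²)² = (1²)² = 1² = 1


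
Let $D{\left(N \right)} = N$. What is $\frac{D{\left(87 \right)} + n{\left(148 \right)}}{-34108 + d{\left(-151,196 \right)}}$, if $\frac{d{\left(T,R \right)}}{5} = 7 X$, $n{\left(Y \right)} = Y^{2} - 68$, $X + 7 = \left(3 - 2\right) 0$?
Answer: $- \frac{1993}{3123} \approx -0.63817$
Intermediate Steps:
$X = -7$ ($X = -7 + \left(3 - 2\right) 0 = -7 + 1 \cdot 0 = -7 + 0 = -7$)
$n{\left(Y \right)} = -68 + Y^{2}$ ($n{\left(Y \right)} = Y^{2} - 68 = -68 + Y^{2}$)
$d{\left(T,R \right)} = -245$ ($d{\left(T,R \right)} = 5 \cdot 7 \left(-7\right) = 5 \left(-49\right) = -245$)
$\frac{D{\left(87 \right)} + n{\left(148 \right)}}{-34108 + d{\left(-151,196 \right)}} = \frac{87 - \left(68 - 148^{2}\right)}{-34108 - 245} = \frac{87 + \left(-68 + 21904\right)}{-34353} = \left(87 + 21836\right) \left(- \frac{1}{34353}\right) = 21923 \left(- \frac{1}{34353}\right) = - \frac{1993}{3123}$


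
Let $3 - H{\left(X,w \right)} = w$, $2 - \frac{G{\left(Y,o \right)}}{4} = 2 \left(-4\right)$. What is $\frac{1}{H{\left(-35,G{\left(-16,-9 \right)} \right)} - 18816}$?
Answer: $- \frac{1}{18853} \approx -5.3042 \cdot 10^{-5}$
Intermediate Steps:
$G{\left(Y,o \right)} = 40$ ($G{\left(Y,o \right)} = 8 - 4 \cdot 2 \left(-4\right) = 8 - -32 = 8 + 32 = 40$)
$H{\left(X,w \right)} = 3 - w$
$\frac{1}{H{\left(-35,G{\left(-16,-9 \right)} \right)} - 18816} = \frac{1}{\left(3 - 40\right) - 18816} = \frac{1}{-37 - 18816} = \frac{1}{-18853} = - \frac{1}{18853}$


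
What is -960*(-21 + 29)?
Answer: -7680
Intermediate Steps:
-960*(-21 + 29) = -960*8 = -64*120 = -7680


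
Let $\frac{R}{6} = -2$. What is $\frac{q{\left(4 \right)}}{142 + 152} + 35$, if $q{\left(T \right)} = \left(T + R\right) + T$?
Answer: $\frac{5143}{147} \approx 34.986$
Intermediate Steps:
$R = -12$ ($R = 6 \left(-2\right) = -12$)
$q{\left(T \right)} = -12 + 2 T$ ($q{\left(T \right)} = \left(T - 12\right) + T = \left(-12 + T\right) + T = -12 + 2 T$)
$\frac{q{\left(4 \right)}}{142 + 152} + 35 = \frac{-12 + 2 \cdot 4}{142 + 152} + 35 = \frac{-12 + 8}{294} + 35 = \left(-4\right) \frac{1}{294} + 35 = - \frac{2}{147} + 35 = \frac{5143}{147}$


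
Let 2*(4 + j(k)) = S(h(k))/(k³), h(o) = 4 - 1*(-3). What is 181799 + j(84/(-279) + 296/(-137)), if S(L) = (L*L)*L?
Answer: 11217053714991570757/61705564713088 ≈ 1.8178e+5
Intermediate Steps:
h(o) = 7 (h(o) = 4 + 3 = 7)
S(L) = L³ (S(L) = L²*L = L³)
j(k) = -4 + 343/(2*k³) (j(k) = -4 + (7³/(k³))/2 = -4 + (343/k³)/2 = -4 + 343/(2*k³))
181799 + j(84/(-279) + 296/(-137)) = 181799 + (-4 + 343/(2*(84/(-279) + 296/(-137))³)) = 181799 + (-4 + 343/(2*(84*(-1/279) + 296*(-1/137))³)) = 181799 + (-4 + 343/(2*(-28/93 - 296/137)³)) = 181799 + (-4 + 343/(2*(-31364/12741)³)) = 181799 + (-4 + (343/2)*(-2068285785021/30852782356544)) = 181799 + (-4 - 709422024262203/61705564713088) = 181799 - 956244283114555/61705564713088 = 11217053714991570757/61705564713088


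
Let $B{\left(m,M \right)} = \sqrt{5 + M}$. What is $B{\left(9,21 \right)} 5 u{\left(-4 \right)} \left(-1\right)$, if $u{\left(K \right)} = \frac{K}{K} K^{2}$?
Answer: $- 80 \sqrt{26} \approx -407.92$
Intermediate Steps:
$u{\left(K \right)} = K^{2}$ ($u{\left(K \right)} = 1 K^{2} = K^{2}$)
$B{\left(9,21 \right)} 5 u{\left(-4 \right)} \left(-1\right) = \sqrt{5 + 21} \cdot 5 \left(-4\right)^{2} \left(-1\right) = \sqrt{26} \cdot 5 \cdot 16 \left(-1\right) = \sqrt{26} \cdot 80 \left(-1\right) = \sqrt{26} \left(-80\right) = - 80 \sqrt{26}$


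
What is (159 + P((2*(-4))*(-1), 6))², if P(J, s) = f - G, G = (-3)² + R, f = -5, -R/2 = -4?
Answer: 18769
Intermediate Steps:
R = 8 (R = -2*(-4) = 8)
G = 17 (G = (-3)² + 8 = 9 + 8 = 17)
P(J, s) = -22 (P(J, s) = -5 - 1*17 = -5 - 17 = -22)
(159 + P((2*(-4))*(-1), 6))² = (159 - 22)² = 137² = 18769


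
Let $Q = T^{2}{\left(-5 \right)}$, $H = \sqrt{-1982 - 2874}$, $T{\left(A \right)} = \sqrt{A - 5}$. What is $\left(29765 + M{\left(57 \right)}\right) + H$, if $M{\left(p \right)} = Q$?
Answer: $29755 + 2 i \sqrt{1214} \approx 29755.0 + 69.685 i$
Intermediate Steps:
$T{\left(A \right)} = \sqrt{-5 + A}$
$H = 2 i \sqrt{1214}$ ($H = \sqrt{-4856} = 2 i \sqrt{1214} \approx 69.685 i$)
$Q = -10$ ($Q = \left(\sqrt{-5 - 5}\right)^{2} = \left(\sqrt{-10}\right)^{2} = \left(i \sqrt{10}\right)^{2} = -10$)
$M{\left(p \right)} = -10$
$\left(29765 + M{\left(57 \right)}\right) + H = \left(29765 - 10\right) + 2 i \sqrt{1214} = 29755 + 2 i \sqrt{1214}$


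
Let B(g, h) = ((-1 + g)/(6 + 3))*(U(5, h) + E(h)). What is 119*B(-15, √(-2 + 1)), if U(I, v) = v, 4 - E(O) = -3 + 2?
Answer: -9520/9 - 1904*I/9 ≈ -1057.8 - 211.56*I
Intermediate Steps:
E(O) = 5 (E(O) = 4 - (-3 + 2) = 4 - 1*(-1) = 4 + 1 = 5)
B(g, h) = (5 + h)*(-⅑ + g/9) (B(g, h) = ((-1 + g)/(6 + 3))*(h + 5) = ((-1 + g)/9)*(5 + h) = ((-1 + g)*(⅑))*(5 + h) = (-⅑ + g/9)*(5 + h) = (5 + h)*(-⅑ + g/9))
119*B(-15, √(-2 + 1)) = 119*(-5/9 - √(-2 + 1)/9 + (5/9)*(-15) + (⅑)*(-15)*√(-2 + 1)) = 119*(-5/9 - I/9 - 25/3 + (⅑)*(-15)*√(-1)) = 119*(-5/9 - I/9 - 25/3 + (⅑)*(-15)*I) = 119*(-5/9 - I/9 - 25/3 - 5*I/3) = 119*(-80/9 - 16*I/9) = -9520/9 - 1904*I/9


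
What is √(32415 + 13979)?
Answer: √46394 ≈ 215.39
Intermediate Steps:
√(32415 + 13979) = √46394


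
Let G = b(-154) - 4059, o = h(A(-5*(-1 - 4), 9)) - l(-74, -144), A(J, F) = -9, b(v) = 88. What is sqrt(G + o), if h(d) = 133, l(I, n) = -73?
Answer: I*sqrt(3765) ≈ 61.36*I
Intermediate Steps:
o = 206 (o = 133 - 1*(-73) = 133 + 73 = 206)
G = -3971 (G = 88 - 4059 = -3971)
sqrt(G + o) = sqrt(-3971 + 206) = sqrt(-3765) = I*sqrt(3765)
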